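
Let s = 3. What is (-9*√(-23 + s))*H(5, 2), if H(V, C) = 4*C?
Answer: -144*I*√5 ≈ -321.99*I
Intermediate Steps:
(-9*√(-23 + s))*H(5, 2) = (-9*√(-23 + 3))*(4*2) = -18*I*√5*8 = -144*I*√5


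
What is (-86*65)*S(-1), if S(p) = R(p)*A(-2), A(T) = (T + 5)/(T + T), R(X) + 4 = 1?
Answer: -25155/2 ≈ -12578.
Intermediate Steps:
R(X) = -3 (R(X) = -4 + 1 = -3)
A(T) = (5 + T)/(2*T) (A(T) = (5 + T)/((2*T)) = (5 + T)*(1/(2*T)) = (5 + T)/(2*T))
S(p) = 9/4 (S(p) = -3*(5 - 2)/(2*(-2)) = -3*(-1)*3/(2*2) = -3*(-3/4) = 9/4)
(-86*65)*S(-1) = -86*65*(9/4) = -5590*9/4 = -25155/2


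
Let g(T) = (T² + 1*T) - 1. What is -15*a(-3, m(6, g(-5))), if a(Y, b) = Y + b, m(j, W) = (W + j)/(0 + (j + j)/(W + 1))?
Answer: -580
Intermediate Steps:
g(T) = -1 + T + T² (g(T) = (T² + T) - 1 = (T + T²) - 1 = -1 + T + T²)
m(j, W) = (1 + W)*(W + j)/(2*j) (m(j, W) = (W + j)/(0 + (2*j)/(1 + W)) = (W + j)/(0 + 2*j/(1 + W)) = (W + j)/((2*j/(1 + W))) = (W + j)*((1 + W)/(2*j)) = (1 + W)*(W + j)/(2*j))
-15*a(-3, m(6, g(-5))) = -15*(-3 + (½)*((-1 - 5 + (-5)²) + (-1 - 5 + (-5)²)² + 6*(1 + (-1 - 5 + (-5)²)))/6) = -15*(-3 + (½)*(⅙)*((-1 - 5 + 25) + (-1 - 5 + 25)² + 6*(1 + (-1 - 5 + 25)))) = -15*(-3 + (½)*(⅙)*(19 + 19² + 6*(1 + 19))) = -15*(-3 + (½)*(⅙)*(19 + 361 + 6*20)) = -15*(-3 + (½)*(⅙)*(19 + 361 + 120)) = -15*(-3 + (½)*(⅙)*500) = -15*(-3 + 125/3) = -15*116/3 = -580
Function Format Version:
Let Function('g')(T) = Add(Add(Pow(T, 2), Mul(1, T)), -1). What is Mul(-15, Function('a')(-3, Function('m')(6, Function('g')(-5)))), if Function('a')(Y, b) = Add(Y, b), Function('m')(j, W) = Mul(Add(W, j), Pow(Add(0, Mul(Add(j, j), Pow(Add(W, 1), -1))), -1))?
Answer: -580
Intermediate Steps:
Function('g')(T) = Add(-1, T, Pow(T, 2)) (Function('g')(T) = Add(Add(Pow(T, 2), T), -1) = Add(Add(T, Pow(T, 2)), -1) = Add(-1, T, Pow(T, 2)))
Function('m')(j, W) = Mul(Rational(1, 2), Pow(j, -1), Add(1, W), Add(W, j)) (Function('m')(j, W) = Mul(Add(W, j), Pow(Add(0, Mul(Mul(2, j), Pow(Add(1, W), -1))), -1)) = Mul(Add(W, j), Pow(Add(0, Mul(2, j, Pow(Add(1, W), -1))), -1)) = Mul(Add(W, j), Pow(Mul(2, j, Pow(Add(1, W), -1)), -1)) = Mul(Add(W, j), Mul(Rational(1, 2), Pow(j, -1), Add(1, W))) = Mul(Rational(1, 2), Pow(j, -1), Add(1, W), Add(W, j)))
Mul(-15, Function('a')(-3, Function('m')(6, Function('g')(-5)))) = Mul(-15, Add(-3, Mul(Rational(1, 2), Pow(6, -1), Add(Add(-1, -5, Pow(-5, 2)), Pow(Add(-1, -5, Pow(-5, 2)), 2), Mul(6, Add(1, Add(-1, -5, Pow(-5, 2)))))))) = Mul(-15, Add(-3, Mul(Rational(1, 2), Rational(1, 6), Add(Add(-1, -5, 25), Pow(Add(-1, -5, 25), 2), Mul(6, Add(1, Add(-1, -5, 25))))))) = Mul(-15, Add(-3, Mul(Rational(1, 2), Rational(1, 6), Add(19, Pow(19, 2), Mul(6, Add(1, 19)))))) = Mul(-15, Add(-3, Mul(Rational(1, 2), Rational(1, 6), Add(19, 361, Mul(6, 20))))) = Mul(-15, Add(-3, Mul(Rational(1, 2), Rational(1, 6), Add(19, 361, 120)))) = Mul(-15, Add(-3, Mul(Rational(1, 2), Rational(1, 6), 500))) = Mul(-15, Add(-3, Rational(125, 3))) = Mul(-15, Rational(116, 3)) = -580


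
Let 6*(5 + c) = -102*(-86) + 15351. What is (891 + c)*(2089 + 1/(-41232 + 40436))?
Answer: 16317478359/1592 ≈ 1.0250e+7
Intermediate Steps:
c = 8031/2 (c = -5 + (-102*(-86) + 15351)/6 = -5 + (8772 + 15351)/6 = -5 + (⅙)*24123 = -5 + 8041/2 = 8031/2 ≈ 4015.5)
(891 + c)*(2089 + 1/(-41232 + 40436)) = (891 + 8031/2)*(2089 + 1/(-41232 + 40436)) = 9813*(2089 + 1/(-796))/2 = 9813*(2089 - 1/796)/2 = (9813/2)*(1662843/796) = 16317478359/1592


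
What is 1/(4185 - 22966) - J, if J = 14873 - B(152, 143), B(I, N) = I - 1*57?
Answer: -277545619/18781 ≈ -14778.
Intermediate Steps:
B(I, N) = -57 + I (B(I, N) = I - 57 = -57 + I)
J = 14778 (J = 14873 - (-57 + 152) = 14873 - 1*95 = 14873 - 95 = 14778)
1/(4185 - 22966) - J = 1/(4185 - 22966) - 1*14778 = 1/(-18781) - 14778 = -1/18781 - 14778 = -277545619/18781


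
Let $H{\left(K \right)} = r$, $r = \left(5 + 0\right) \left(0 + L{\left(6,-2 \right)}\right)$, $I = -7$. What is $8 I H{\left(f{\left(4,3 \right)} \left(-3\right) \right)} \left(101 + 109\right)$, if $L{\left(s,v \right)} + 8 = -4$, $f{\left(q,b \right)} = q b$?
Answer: $705600$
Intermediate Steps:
$f{\left(q,b \right)} = b q$
$L{\left(s,v \right)} = -12$ ($L{\left(s,v \right)} = -8 - 4 = -12$)
$r = -60$ ($r = \left(5 + 0\right) \left(0 - 12\right) = 5 \left(-12\right) = -60$)
$H{\left(K \right)} = -60$
$8 I H{\left(f{\left(4,3 \right)} \left(-3\right) \right)} \left(101 + 109\right) = 8 \left(-7\right) \left(-60\right) \left(101 + 109\right) = \left(-56\right) \left(-60\right) 210 = 3360 \cdot 210 = 705600$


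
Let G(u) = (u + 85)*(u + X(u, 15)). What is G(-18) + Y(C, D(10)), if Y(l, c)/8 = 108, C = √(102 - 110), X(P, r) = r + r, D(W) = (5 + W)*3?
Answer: 1668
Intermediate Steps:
D(W) = 15 + 3*W
X(P, r) = 2*r
C = 2*I*√2 (C = √(-8) = 2*I*√2 ≈ 2.8284*I)
G(u) = (30 + u)*(85 + u) (G(u) = (u + 85)*(u + 2*15) = (85 + u)*(u + 30) = (85 + u)*(30 + u) = (30 + u)*(85 + u))
Y(l, c) = 864 (Y(l, c) = 8*108 = 864)
G(-18) + Y(C, D(10)) = (2550 + (-18)² + 115*(-18)) + 864 = (2550 + 324 - 2070) + 864 = 804 + 864 = 1668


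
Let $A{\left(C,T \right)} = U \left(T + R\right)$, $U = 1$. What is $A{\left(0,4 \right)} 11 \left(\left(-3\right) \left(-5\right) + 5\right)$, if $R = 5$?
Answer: $1980$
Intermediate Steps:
$A{\left(C,T \right)} = 5 + T$ ($A{\left(C,T \right)} = 1 \left(T + 5\right) = 1 \left(5 + T\right) = 5 + T$)
$A{\left(0,4 \right)} 11 \left(\left(-3\right) \left(-5\right) + 5\right) = \left(5 + 4\right) 11 \left(\left(-3\right) \left(-5\right) + 5\right) = 9 \cdot 11 \left(15 + 5\right) = 99 \cdot 20 = 1980$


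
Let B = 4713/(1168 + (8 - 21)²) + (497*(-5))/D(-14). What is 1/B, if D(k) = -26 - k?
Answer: 16044/3379001 ≈ 0.0047482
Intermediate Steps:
B = 3379001/16044 (B = 4713/(1168 + (8 - 21)²) + (497*(-5))/(-26 - 1*(-14)) = 4713/(1168 + (-13)²) - 2485/(-26 + 14) = 4713/(1168 + 169) - 2485/(-12) = 4713/1337 - 2485*(-1/12) = 4713*(1/1337) + 2485/12 = 4713/1337 + 2485/12 = 3379001/16044 ≈ 210.61)
1/B = 1/(3379001/16044) = 16044/3379001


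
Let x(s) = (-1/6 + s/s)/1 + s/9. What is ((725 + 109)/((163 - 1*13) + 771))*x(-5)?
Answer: 695/2763 ≈ 0.25154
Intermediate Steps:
x(s) = ⅚ + s/9 (x(s) = (-1*⅙ + 1)*1 + s*(⅑) = (-⅙ + 1)*1 + s/9 = (⅚)*1 + s/9 = ⅚ + s/9)
((725 + 109)/((163 - 1*13) + 771))*x(-5) = ((725 + 109)/((163 - 1*13) + 771))*(⅚ + (⅑)*(-5)) = (834/((163 - 13) + 771))*(⅚ - 5/9) = (834/(150 + 771))*(5/18) = (834/921)*(5/18) = (834*(1/921))*(5/18) = (278/307)*(5/18) = 695/2763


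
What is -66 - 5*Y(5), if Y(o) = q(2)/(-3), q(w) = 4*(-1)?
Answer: -218/3 ≈ -72.667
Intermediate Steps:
q(w) = -4
Y(o) = 4/3 (Y(o) = -4/(-3) = -4*(-⅓) = 4/3)
-66 - 5*Y(5) = -66 - 5*4/3 = -66 - 20/3 = -218/3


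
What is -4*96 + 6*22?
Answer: -252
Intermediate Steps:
-4*96 + 6*22 = -384 + 132 = -252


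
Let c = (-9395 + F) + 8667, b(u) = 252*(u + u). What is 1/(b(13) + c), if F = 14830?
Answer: 1/20654 ≈ 4.8417e-5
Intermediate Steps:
b(u) = 504*u (b(u) = 252*(2*u) = 504*u)
c = 14102 (c = (-9395 + 14830) + 8667 = 5435 + 8667 = 14102)
1/(b(13) + c) = 1/(504*13 + 14102) = 1/(6552 + 14102) = 1/20654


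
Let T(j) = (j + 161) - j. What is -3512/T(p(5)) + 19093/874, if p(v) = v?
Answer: 195/6118 ≈ 0.031873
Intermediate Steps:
T(j) = 161 (T(j) = (161 + j) - j = 161)
-3512/T(p(5)) + 19093/874 = -3512/161 + 19093/874 = 195/6118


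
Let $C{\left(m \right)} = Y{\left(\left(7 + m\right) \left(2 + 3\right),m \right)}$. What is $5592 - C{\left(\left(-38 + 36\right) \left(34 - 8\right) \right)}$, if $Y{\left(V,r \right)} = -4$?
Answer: $5596$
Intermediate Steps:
$C{\left(m \right)} = -4$
$5592 - C{\left(\left(-38 + 36\right) \left(34 - 8\right) \right)} = 5592 - -4 = 5592 + 4 = 5596$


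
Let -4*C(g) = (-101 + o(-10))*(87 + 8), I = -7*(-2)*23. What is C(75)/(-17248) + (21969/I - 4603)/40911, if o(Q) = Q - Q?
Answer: -16224294851/64918229376 ≈ -0.24992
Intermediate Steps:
I = 322 (I = 14*23 = 322)
o(Q) = 0
C(g) = 9595/4 (C(g) = -(-101 + 0)*(87 + 8)/4 = -(-101)*95/4 = -1/4*(-9595) = 9595/4)
C(75)/(-17248) + (21969/I - 4603)/40911 = (9595/4)/(-17248) + (21969/322 - 4603)/40911 = (9595/4)*(-1/17248) + (21969*(1/322) - 4603)*(1/40911) = -9595/68992 + (21969/322 - 4603)*(1/40911) = -9595/68992 - 1460197/322*1/40911 = -9595/68992 - 1460197/13173342 = -16224294851/64918229376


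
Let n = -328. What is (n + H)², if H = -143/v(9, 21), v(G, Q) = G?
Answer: 9579025/81 ≈ 1.1826e+5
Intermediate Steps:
H = -143/9 ≈ -15.889
(n + H)² = (-328 - 143/9)² = (-3095/9)² = 9579025/81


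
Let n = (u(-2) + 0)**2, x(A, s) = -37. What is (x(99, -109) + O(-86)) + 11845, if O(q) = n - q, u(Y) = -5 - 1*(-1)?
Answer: 11910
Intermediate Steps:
u(Y) = -4 (u(Y) = -5 + 1 = -4)
n = 16 (n = (-4 + 0)**2 = (-4)**2 = 16)
O(q) = 16 - q
(x(99, -109) + O(-86)) + 11845 = (-37 + (16 - 1*(-86))) + 11845 = (-37 + (16 + 86)) + 11845 = (-37 + 102) + 11845 = 65 + 11845 = 11910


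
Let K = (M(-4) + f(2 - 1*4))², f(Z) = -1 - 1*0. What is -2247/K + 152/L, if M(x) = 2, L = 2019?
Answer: -4536541/2019 ≈ -2246.9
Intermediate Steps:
f(Z) = -1 (f(Z) = -1 + 0 = -1)
K = 1 (K = (2 - 1)² = 1² = 1)
-2247/K + 152/L = -2247/1 + 152/2019 = -2247*1 + 152*(1/2019) = -2247 + 152/2019 = -4536541/2019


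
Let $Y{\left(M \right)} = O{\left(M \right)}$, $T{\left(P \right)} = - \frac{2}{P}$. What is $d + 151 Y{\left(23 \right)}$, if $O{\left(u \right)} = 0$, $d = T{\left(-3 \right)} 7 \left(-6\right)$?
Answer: $-28$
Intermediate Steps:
$d = -28$ ($d = - \frac{2}{-3} \cdot 7 \left(-6\right) = \left(-2\right) \left(- \frac{1}{3}\right) 7 \left(-6\right) = \frac{2}{3} \cdot 7 \left(-6\right) = \frac{14}{3} \left(-6\right) = -28$)
$Y{\left(M \right)} = 0$
$d + 151 Y{\left(23 \right)} = -28 + 151 \cdot 0 = -28 + 0 = -28$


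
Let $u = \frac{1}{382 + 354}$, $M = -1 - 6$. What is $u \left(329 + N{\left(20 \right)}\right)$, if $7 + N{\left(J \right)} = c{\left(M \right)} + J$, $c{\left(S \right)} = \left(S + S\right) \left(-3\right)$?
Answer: $\frac{12}{23} \approx 0.52174$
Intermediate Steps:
$M = -7$ ($M = -1 - 6 = -7$)
$c{\left(S \right)} = - 6 S$ ($c{\left(S \right)} = 2 S \left(-3\right) = - 6 S$)
$u = \frac{1}{736} \approx 0.0013587$
$N{\left(J \right)} = 35 + J$ ($N{\left(J \right)} = -7 + \left(\left(-6\right) \left(-7\right) + J\right) = -7 + \left(42 + J\right) = 35 + J$)
$u \left(329 + N{\left(20 \right)}\right) = \frac{329 + \left(35 + 20\right)}{736} = \frac{329 + 55}{736} = \frac{1}{736} \cdot 384 = \frac{12}{23}$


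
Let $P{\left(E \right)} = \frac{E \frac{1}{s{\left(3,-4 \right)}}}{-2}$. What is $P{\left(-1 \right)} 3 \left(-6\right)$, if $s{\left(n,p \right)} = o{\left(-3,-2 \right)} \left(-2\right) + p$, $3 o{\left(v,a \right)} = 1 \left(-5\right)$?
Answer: $\frac{27}{2} \approx 13.5$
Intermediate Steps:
$o{\left(v,a \right)} = - \frac{5}{3}$ ($o{\left(v,a \right)} = \frac{1 \left(-5\right)}{3} = \frac{1}{3} \left(-5\right) = - \frac{5}{3}$)
$s{\left(n,p \right)} = \frac{10}{3} + p$ ($s{\left(n,p \right)} = \left(- \frac{5}{3}\right) \left(-2\right) + p = \frac{10}{3} + p$)
$P{\left(E \right)} = \frac{3 E}{4}$ ($P{\left(E \right)} = \frac{E \frac{1}{\frac{10}{3} - 4}}{-2} = \frac{E}{- \frac{2}{3}} \left(- \frac{1}{2}\right) = E \left(- \frac{3}{2}\right) \left(- \frac{1}{2}\right) = - \frac{3 E}{2} \left(- \frac{1}{2}\right) = \frac{3 E}{4}$)
$P{\left(-1 \right)} 3 \left(-6\right) = \frac{3}{4} \left(-1\right) 3 \left(-6\right) = \left(- \frac{3}{4}\right) 3 \left(-6\right) = \left(- \frac{9}{4}\right) \left(-6\right) = \frac{27}{2}$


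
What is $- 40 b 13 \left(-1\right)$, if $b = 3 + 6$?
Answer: $4680$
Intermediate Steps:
$b = 9$
$- 40 b 13 \left(-1\right) = \left(-40\right) 9 \cdot 13 \left(-1\right) = \left(-360\right) \left(-13\right) = 4680$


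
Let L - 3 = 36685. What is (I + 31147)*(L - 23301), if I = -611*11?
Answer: 326990862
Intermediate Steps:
I = -6721
L = 36688 (L = 3 + 36685 = 36688)
(I + 31147)*(L - 23301) = (-6721 + 31147)*(36688 - 23301) = 24426*13387 = 326990862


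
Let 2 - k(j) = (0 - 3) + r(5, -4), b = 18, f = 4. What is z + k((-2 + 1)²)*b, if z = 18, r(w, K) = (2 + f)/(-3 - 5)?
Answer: 243/2 ≈ 121.50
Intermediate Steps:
r(w, K) = -¾ (r(w, K) = (2 + 4)/(-3 - 5) = 6/(-8) = 6*(-⅛) = -¾)
k(j) = 23/4 (k(j) = 2 - ((0 - 3) - ¾) = 2 - (-3 - ¾) = 2 - 1*(-15/4) = 2 + 15/4 = 23/4)
z + k((-2 + 1)²)*b = 18 + (23/4)*18 = 18 + 207/2 = 243/2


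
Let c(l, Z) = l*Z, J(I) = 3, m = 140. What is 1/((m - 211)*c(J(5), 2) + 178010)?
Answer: 1/177584 ≈ 5.6311e-6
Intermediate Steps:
c(l, Z) = Z*l
1/((m - 211)*c(J(5), 2) + 178010) = 1/((140 - 211)*(2*3) + 178010) = 1/(-71*6 + 178010) = 1/(-426 + 178010) = 1/177584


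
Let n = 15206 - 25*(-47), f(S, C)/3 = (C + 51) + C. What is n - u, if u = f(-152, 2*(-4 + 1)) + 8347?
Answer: 7917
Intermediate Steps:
f(S, C) = 153 + 6*C (f(S, C) = 3*((C + 51) + C) = 3*((51 + C) + C) = 3*(51 + 2*C) = 153 + 6*C)
n = 16381 (n = 15206 - 1*(-1175) = 15206 + 1175 = 16381)
u = 8464 (u = (153 + 6*(2*(-4 + 1))) + 8347 = (153 + 6*(2*(-3))) + 8347 = (153 + 6*(-6)) + 8347 = (153 - 36) + 8347 = 117 + 8347 = 8464)
n - u = 16381 - 1*8464 = 16381 - 8464 = 7917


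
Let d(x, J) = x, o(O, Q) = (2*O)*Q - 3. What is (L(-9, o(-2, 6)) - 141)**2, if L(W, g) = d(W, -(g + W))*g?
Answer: 10404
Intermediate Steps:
o(O, Q) = -3 + 2*O*Q (o(O, Q) = 2*O*Q - 3 = -3 + 2*O*Q)
L(W, g) = W*g
(L(-9, o(-2, 6)) - 141)**2 = (-9*(-3 + 2*(-2)*6) - 141)**2 = (-9*(-3 - 24) - 141)**2 = (-9*(-27) - 141)**2 = (243 - 141)**2 = 102**2 = 10404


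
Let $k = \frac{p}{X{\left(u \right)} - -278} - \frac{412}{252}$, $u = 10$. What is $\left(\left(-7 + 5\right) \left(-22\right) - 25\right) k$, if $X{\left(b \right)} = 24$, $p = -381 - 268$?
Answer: $- \frac{1367867}{19026} \approx -71.895$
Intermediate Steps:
$p = -649$ ($p = -381 - 268 = -649$)
$k = - \frac{71993}{19026}$ ($k = - \frac{649}{24 - -278} - \frac{412}{252} = - \frac{649}{24 + 278} - \frac{103}{63} = - \frac{649}{302} - \frac{103}{63} = - \frac{71993}{19026} \approx -3.7839$)
$\left(\left(-7 + 5\right) \left(-22\right) - 25\right) k = \left(\left(-7 + 5\right) \left(-22\right) - 25\right) \left(- \frac{71993}{19026}\right) = \left(\left(-2\right) \left(-22\right) - 25\right) \left(- \frac{71993}{19026}\right) = \left(44 - 25\right) \left(- \frac{71993}{19026}\right) = 19 \left(- \frac{71993}{19026}\right) = - \frac{1367867}{19026}$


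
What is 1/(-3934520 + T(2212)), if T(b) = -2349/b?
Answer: -2212/8703160589 ≈ -2.5416e-7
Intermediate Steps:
1/(-3934520 + T(2212)) = 1/(-3934520 - 2349/2212) = 1/(-8703160589/2212) = -2212/8703160589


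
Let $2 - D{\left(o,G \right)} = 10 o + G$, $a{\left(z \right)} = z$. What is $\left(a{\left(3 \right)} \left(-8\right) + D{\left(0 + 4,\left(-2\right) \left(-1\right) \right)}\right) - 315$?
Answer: $-379$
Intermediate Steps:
$D{\left(o,G \right)} = 2 - G - 10 o$ ($D{\left(o,G \right)} = 2 - \left(10 o + G\right) = 2 - \left(G + 10 o\right) = 2 - G - 10 o$)
$\left(a{\left(3 \right)} \left(-8\right) + D{\left(0 + 4,\left(-2\right) \left(-1\right) \right)}\right) - 315 = \left(3 \left(-8\right) - \left(-2 + 2 + 10 \left(0 + 4\right)\right)\right) - 315 = \left(-24 - 40\right) - 315 = -64 - 315 = -379$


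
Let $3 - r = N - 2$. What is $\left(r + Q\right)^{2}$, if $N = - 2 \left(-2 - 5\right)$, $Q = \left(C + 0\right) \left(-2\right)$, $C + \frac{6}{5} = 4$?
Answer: $\frac{5329}{25} \approx 213.16$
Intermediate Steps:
$C = \frac{14}{5}$ ($C = - \frac{6}{5} + 4 = \frac{14}{5} \approx 2.8$)
$Q = - \frac{28}{5}$ ($Q = \left(\frac{14}{5} + 0\right) \left(-2\right) = \frac{14}{5} \left(-2\right) = - \frac{28}{5} \approx -5.6$)
$N = 14$ ($N = \left(-2\right) \left(-7\right) = 14$)
$r = -9$ ($r = 3 - \left(14 - 2\right) = 3 - 12 = -9$)
$\left(r + Q\right)^{2} = \left(-9 - \frac{28}{5}\right)^{2} = \left(- \frac{73}{5}\right)^{2} = \frac{5329}{25}$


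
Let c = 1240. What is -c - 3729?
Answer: -4969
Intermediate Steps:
-c - 3729 = -1*1240 - 3729 = -1240 - 3729 = -4969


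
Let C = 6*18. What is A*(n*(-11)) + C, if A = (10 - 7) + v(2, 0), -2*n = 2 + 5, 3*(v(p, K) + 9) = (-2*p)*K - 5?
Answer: -1123/6 ≈ -187.17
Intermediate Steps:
C = 108
v(p, K) = -32/3 - 2*K*p/3 (v(p, K) = -9 + ((-2*p)*K - 5)/3 = -9 + (-2*K*p - 5)/3 = -9 + (-5 - 2*K*p)/3 = -9 + (-5/3 - 2*K*p/3) = -32/3 - 2*K*p/3)
n = -7/2 (n = -(2 + 5)/2 = -1/2*7 = -7/2 ≈ -3.5000)
A = -23/3 (A = (10 - 7) + (-32/3 - 2/3*0*2) = 3 + (-32/3 + 0) = 3 - 32/3 = -23/3 ≈ -7.6667)
A*(n*(-11)) + C = -(-161)*(-11)/6 + 108 = -23/3*77/2 + 108 = -1771/6 + 108 = -1123/6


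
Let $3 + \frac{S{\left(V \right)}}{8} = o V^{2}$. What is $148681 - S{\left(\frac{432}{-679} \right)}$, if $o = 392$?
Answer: $\frac{1387221409}{9409} \approx 1.4744 \cdot 10^{5}$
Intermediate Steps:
$S{\left(V \right)} = -24 + 3136 V^{2}$ ($S{\left(V \right)} = -24 + 8 \cdot 392 V^{2} = -24 + 3136 V^{2}$)
$148681 - S{\left(\frac{432}{-679} \right)} = 148681 - \left(-24 + 3136 \left(\frac{432}{-679}\right)^{2}\right) = 148681 - \left(-24 + 3136 \left(432 \left(- \frac{1}{679}\right)\right)^{2}\right) = 148681 - \left(-24 + 3136 \left(- \frac{432}{679}\right)^{2}\right) = 148681 - \left(-24 + 3136 \cdot \frac{186624}{461041}\right) = 148681 - \left(-24 + \frac{11943936}{9409}\right) = 148681 - \frac{11718120}{9409} = \frac{1387221409}{9409}$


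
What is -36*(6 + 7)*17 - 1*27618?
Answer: -35574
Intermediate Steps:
-36*(6 + 7)*17 - 1*27618 = -36*13*17 - 27618 = -468*17 - 27618 = -7956 - 27618 = -35574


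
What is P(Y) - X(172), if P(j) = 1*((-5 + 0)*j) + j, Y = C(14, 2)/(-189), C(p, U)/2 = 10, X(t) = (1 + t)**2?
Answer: -5656501/189 ≈ -29929.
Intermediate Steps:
C(p, U) = 20 (C(p, U) = 2*10 = 20)
Y = -20/189 (Y = 20/(-189) = 20*(-1/189) = -20/189 ≈ -0.10582)
P(j) = -4*j (P(j) = 1*(-5*j) + j = -5*j + j = -4*j)
P(Y) - X(172) = -4*(-20/189) - (1 + 172)**2 = 80/189 - 1*173**2 = 80/189 - 1*29929 = 80/189 - 29929 = -5656501/189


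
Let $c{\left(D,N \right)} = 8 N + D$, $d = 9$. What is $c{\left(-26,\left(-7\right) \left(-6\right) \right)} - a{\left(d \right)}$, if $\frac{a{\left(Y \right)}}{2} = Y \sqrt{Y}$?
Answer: $256$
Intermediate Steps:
$a{\left(Y \right)} = 2 Y^{\frac{3}{2}}$ ($a{\left(Y \right)} = 2 Y \sqrt{Y} = 2 Y^{\frac{3}{2}}$)
$c{\left(D,N \right)} = D + 8 N$
$c{\left(-26,\left(-7\right) \left(-6\right) \right)} - a{\left(d \right)} = \left(-26 + 8 \left(\left(-7\right) \left(-6\right)\right)\right) - 2 \cdot 9^{\frac{3}{2}} = \left(-26 + 8 \cdot 42\right) - 2 \cdot 27 = \left(-26 + 336\right) - 54 = 310 - 54 = 256$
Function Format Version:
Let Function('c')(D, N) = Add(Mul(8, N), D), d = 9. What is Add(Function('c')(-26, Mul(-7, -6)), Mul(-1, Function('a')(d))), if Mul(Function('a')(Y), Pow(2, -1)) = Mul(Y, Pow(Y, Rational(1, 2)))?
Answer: 256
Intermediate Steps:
Function('a')(Y) = Mul(2, Pow(Y, Rational(3, 2))) (Function('a')(Y) = Mul(2, Mul(Y, Pow(Y, Rational(1, 2)))) = Mul(2, Pow(Y, Rational(3, 2))))
Function('c')(D, N) = Add(D, Mul(8, N))
Add(Function('c')(-26, Mul(-7, -6)), Mul(-1, Function('a')(d))) = Add(Add(-26, Mul(8, Mul(-7, -6))), Mul(-1, Mul(2, Pow(9, Rational(3, 2))))) = Add(Add(-26, Mul(8, 42)), Mul(-1, Mul(2, 27))) = Add(Add(-26, 336), Mul(-1, 54)) = Add(310, -54) = 256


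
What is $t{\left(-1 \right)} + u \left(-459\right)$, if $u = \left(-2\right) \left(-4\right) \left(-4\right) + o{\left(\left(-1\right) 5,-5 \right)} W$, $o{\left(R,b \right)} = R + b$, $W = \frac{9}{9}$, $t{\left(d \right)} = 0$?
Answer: $19278$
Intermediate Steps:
$W = 1$ ($W = 9 \cdot \frac{1}{9} = 1$)
$u = -42$ ($u = \left(-2\right) \left(-4\right) \left(-4\right) + \left(\left(-1\right) 5 - 5\right) 1 = 8 \left(-4\right) + \left(-5 - 5\right) 1 = -32 - 10 = -42$)
$t{\left(-1 \right)} + u \left(-459\right) = 0 - -19278 = 0 + 19278 = 19278$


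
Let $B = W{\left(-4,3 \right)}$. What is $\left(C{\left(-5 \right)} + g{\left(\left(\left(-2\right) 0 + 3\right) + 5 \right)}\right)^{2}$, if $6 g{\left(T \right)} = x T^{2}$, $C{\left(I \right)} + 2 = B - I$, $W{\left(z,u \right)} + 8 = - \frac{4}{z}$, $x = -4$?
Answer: $\frac{19600}{9} \approx 2177.8$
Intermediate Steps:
$W{\left(z,u \right)} = -8 - \frac{4}{z}$
$B = -7$ ($B = -8 - \frac{4}{-4} = -8 - -1 = -8 + 1 = -7$)
$C{\left(I \right)} = -9 - I$ ($C{\left(I \right)} = -2 - \left(7 + I\right) = -9 - I$)
$g{\left(T \right)} = - \frac{2 T^{2}}{3}$ ($g{\left(T \right)} = \frac{\left(-4\right) T^{2}}{6} = - \frac{2 T^{2}}{3}$)
$\left(C{\left(-5 \right)} + g{\left(\left(\left(-2\right) 0 + 3\right) + 5 \right)}\right)^{2} = \left(\left(-9 - -5\right) - \frac{2 \left(\left(\left(-2\right) 0 + 3\right) + 5\right)^{2}}{3}\right)^{2} = \left(\left(-9 + 5\right) - \frac{2 \left(\left(0 + 3\right) + 5\right)^{2}}{3}\right)^{2} = \left(-4 - \frac{2 \left(3 + 5\right)^{2}}{3}\right)^{2} = \left(-4 - \frac{2 \cdot 8^{2}}{3}\right)^{2} = \left(-4 - \frac{128}{3}\right)^{2} = \left(- \frac{140}{3}\right)^{2} = \frac{19600}{9}$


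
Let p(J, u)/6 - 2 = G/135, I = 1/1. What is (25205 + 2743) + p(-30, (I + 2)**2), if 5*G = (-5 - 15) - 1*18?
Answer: 6290924/225 ≈ 27960.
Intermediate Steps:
I = 1
G = -38/5 (G = ((-5 - 15) - 1*18)/5 = (-20 - 18)/5 = (1/5)*(-38) = -38/5 ≈ -7.6000)
p(J, u) = 2624/225 (p(J, u) = 12 + 6*(-38/5/135) = 12 + 6*(-38/5*1/135) = 12 + 6*(-38/675) = 12 - 76/225 = 2624/225)
(25205 + 2743) + p(-30, (I + 2)**2) = (25205 + 2743) + 2624/225 = 27948 + 2624/225 = 6290924/225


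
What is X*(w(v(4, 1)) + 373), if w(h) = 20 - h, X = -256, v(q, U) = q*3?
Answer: -97536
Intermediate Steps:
v(q, U) = 3*q
X*(w(v(4, 1)) + 373) = -256*((20 - 3*4) + 373) = -256*((20 - 1*12) + 373) = -256*((20 - 12) + 373) = -256*(8 + 373) = -256*381 = -97536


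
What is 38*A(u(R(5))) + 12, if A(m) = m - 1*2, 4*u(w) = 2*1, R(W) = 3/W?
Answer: -45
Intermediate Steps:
u(w) = ½ (u(w) = (2*1)/4 = (¼)*2 = ½)
A(m) = -2 + m (A(m) = m - 2 = -2 + m)
38*A(u(R(5))) + 12 = 38*(-2 + ½) + 12 = 38*(-3/2) + 12 = -57 + 12 = -45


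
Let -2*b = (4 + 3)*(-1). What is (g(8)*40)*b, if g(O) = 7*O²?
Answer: 62720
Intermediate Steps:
b = 7/2 (b = -(4 + 3)*(-1)/2 = -7*(-1)/2 = -½*(-7) = 7/2 ≈ 3.5000)
(g(8)*40)*b = ((7*8²)*40)*(7/2) = ((7*64)*40)*(7/2) = (448*40)*(7/2) = 17920*(7/2) = 62720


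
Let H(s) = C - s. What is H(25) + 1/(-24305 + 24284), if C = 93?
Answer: 1427/21 ≈ 67.952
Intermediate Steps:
H(s) = 93 - s
H(25) + 1/(-24305 + 24284) = (93 - 1*25) + 1/(-24305 + 24284) = (93 - 25) + 1/(-21) = 68 - 1/21 = 1427/21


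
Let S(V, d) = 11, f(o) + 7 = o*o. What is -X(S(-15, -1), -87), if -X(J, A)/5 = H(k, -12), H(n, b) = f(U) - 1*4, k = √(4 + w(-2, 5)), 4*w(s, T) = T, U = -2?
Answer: -35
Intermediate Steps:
w(s, T) = T/4
f(o) = -7 + o² (f(o) = -7 + o*o = -7 + o²)
k = √21/2 (k = √(4 + (¼)*5) = √(4 + 5/4) = √(21/4) = √21/2 ≈ 2.2913)
H(n, b) = -7 (H(n, b) = (-7 + (-2)²) - 1*4 = (-7 + 4) - 4 = -3 - 4 = -7)
X(J, A) = 35 (X(J, A) = -5*(-7) = 35)
-X(S(-15, -1), -87) = -1*35 = -35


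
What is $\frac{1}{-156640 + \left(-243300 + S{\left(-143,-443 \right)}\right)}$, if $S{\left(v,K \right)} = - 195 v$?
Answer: $- \frac{1}{372055} \approx -2.6878 \cdot 10^{-6}$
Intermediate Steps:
$\frac{1}{-156640 + \left(-243300 + S{\left(-143,-443 \right)}\right)} = \frac{1}{-156640 - 215415} = \frac{1}{-372055} = - \frac{1}{372055}$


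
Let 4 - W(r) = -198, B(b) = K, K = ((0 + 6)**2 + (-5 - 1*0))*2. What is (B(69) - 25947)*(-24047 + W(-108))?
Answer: 617227825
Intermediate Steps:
K = 62 (K = (6**2 + (-5 + 0))*2 = (36 - 5)*2 = 31*2 = 62)
B(b) = 62
W(r) = 202 (W(r) = 4 - 1*(-198) = 4 + 198 = 202)
(B(69) - 25947)*(-24047 + W(-108)) = (62 - 25947)*(-24047 + 202) = -25885*(-23845) = 617227825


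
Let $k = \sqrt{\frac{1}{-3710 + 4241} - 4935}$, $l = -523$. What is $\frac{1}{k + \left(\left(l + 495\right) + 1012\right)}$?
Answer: $\frac{130626}{129191105} - \frac{3 i \sqrt{38652139}}{258382210} \approx 0.0010111 - 7.2185 \cdot 10^{-5} i$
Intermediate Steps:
$k = \frac{2 i \sqrt{38652139}}{177}$ ($k = \sqrt{\frac{1}{531} - 4935} = \sqrt{- \frac{2620484}{531}} = \frac{2 i \sqrt{38652139}}{177} \approx 70.25 i$)
$\frac{1}{k + \left(\left(l + 495\right) + 1012\right)} = \frac{1}{\frac{2 i \sqrt{38652139}}{177} + \left(\left(-523 + 495\right) + 1012\right)} = \frac{1}{\frac{2 i \sqrt{38652139}}{177} + \left(-28 + 1012\right)} = \frac{1}{\frac{2 i \sqrt{38652139}}{177} + 984} = \frac{1}{984 + \frac{2 i \sqrt{38652139}}{177}}$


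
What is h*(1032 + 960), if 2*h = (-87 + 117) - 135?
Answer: -104580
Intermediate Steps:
h = -105/2 (h = ((-87 + 117) - 135)/2 = (30 - 135)/2 = (½)*(-105) = -105/2 ≈ -52.500)
h*(1032 + 960) = -105*(1032 + 960)/2 = -105/2*1992 = -104580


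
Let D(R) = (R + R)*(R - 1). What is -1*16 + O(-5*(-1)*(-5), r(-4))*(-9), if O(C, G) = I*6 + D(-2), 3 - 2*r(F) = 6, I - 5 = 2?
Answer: -502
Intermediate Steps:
I = 7 (I = 5 + 2 = 7)
r(F) = -3/2 (r(F) = 3/2 - ½*6 = 3/2 - 3 = -3/2)
D(R) = 2*R*(-1 + R) (D(R) = (2*R)*(-1 + R) = 2*R*(-1 + R))
O(C, G) = 54 (O(C, G) = 7*6 + 2*(-2)*(-1 - 2) = 42 + 2*(-2)*(-3) = 42 + 12 = 54)
-1*16 + O(-5*(-1)*(-5), r(-4))*(-9) = -1*16 + 54*(-9) = -16 - 486 = -502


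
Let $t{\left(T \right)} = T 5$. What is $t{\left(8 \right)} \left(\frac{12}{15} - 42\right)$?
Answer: $-1648$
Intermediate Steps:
$t{\left(T \right)} = 5 T$
$t{\left(8 \right)} \left(\frac{12}{15} - 42\right) = 5 \cdot 8 \left(\frac{12}{15} - 42\right) = 40 \left(12 \cdot \frac{1}{15} - 42\right) = 40 \left(\frac{4}{5} - 42\right) = 40 \left(- \frac{206}{5}\right) = -1648$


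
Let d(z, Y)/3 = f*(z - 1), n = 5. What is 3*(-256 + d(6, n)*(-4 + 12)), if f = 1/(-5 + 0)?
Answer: -840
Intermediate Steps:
f = -⅕ (f = 1/(-5) = -⅕ ≈ -0.20000)
d(z, Y) = ⅗ - 3*z/5 (d(z, Y) = 3*(-(z - 1)/5) = 3*(-(-1 + z)/5) = 3*(⅕ - z/5) = ⅗ - 3*z/5)
3*(-256 + d(6, n)*(-4 + 12)) = 3*(-256 + (⅗ - ⅗*6)*(-4 + 12)) = 3*(-256 + (⅗ - 18/5)*8) = 3*(-256 - 3*8) = 3*(-256 - 24) = 3*(-280) = -840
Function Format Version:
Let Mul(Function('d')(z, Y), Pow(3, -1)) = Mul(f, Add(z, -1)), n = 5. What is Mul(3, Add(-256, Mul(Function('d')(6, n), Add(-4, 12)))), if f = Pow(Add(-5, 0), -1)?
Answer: -840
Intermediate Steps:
f = Rational(-1, 5) (f = Pow(-5, -1) = Rational(-1, 5) ≈ -0.20000)
Function('d')(z, Y) = Add(Rational(3, 5), Mul(Rational(-3, 5), z)) (Function('d')(z, Y) = Mul(3, Mul(Rational(-1, 5), Add(z, -1))) = Mul(3, Mul(Rational(-1, 5), Add(-1, z))) = Mul(3, Add(Rational(1, 5), Mul(Rational(-1, 5), z))) = Add(Rational(3, 5), Mul(Rational(-3, 5), z)))
Mul(3, Add(-256, Mul(Function('d')(6, n), Add(-4, 12)))) = Mul(3, Add(-256, Mul(Add(Rational(3, 5), Mul(Rational(-3, 5), 6)), Add(-4, 12)))) = Mul(3, Add(-256, Mul(Add(Rational(3, 5), Rational(-18, 5)), 8))) = Mul(3, Add(-256, Mul(-3, 8))) = Mul(3, Add(-256, -24)) = Mul(3, -280) = -840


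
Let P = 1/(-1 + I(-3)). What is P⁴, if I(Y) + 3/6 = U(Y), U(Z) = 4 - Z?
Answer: 16/14641 ≈ 0.0010928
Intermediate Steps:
I(Y) = 7/2 - Y (I(Y) = -½ + (4 - Y) = 7/2 - Y)
P = 2/11 (P = 1/(-1 + (7/2 - 1*(-3))) = 1/(-1 + (7/2 + 3)) = 1/(-1 + 13/2) = 1/(11/2) = 2/11 ≈ 0.18182)
P⁴ = (2/11)⁴ = 16/14641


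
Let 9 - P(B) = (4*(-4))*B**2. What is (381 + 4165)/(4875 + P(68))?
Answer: 2273/39434 ≈ 0.057641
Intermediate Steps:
P(B) = 9 + 16*B**2 (P(B) = 9 - 4*(-4)*B**2 = 9 - (-16)*B**2 = 9 + 16*B**2)
(381 + 4165)/(4875 + P(68)) = (381 + 4165)/(4875 + (9 + 16*68**2)) = 4546/(4875 + (9 + 16*4624)) = 4546/(4875 + (9 + 73984)) = 4546/(4875 + 73993) = 4546/78868 = 4546*(1/78868) = 2273/39434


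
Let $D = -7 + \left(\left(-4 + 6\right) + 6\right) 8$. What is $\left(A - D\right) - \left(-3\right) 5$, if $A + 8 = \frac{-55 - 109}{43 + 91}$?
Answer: $- \frac{3432}{67} \approx -51.224$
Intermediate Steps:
$A = - \frac{618}{67}$ ($A = -8 + \frac{-55 - 109}{43 + 91} = -8 - \frac{164}{134} = -8 - \frac{82}{67} = - \frac{618}{67} \approx -9.2239$)
$D = 57$ ($D = -7 + \left(2 + 6\right) 8 = -7 + 8 \cdot 8 = -7 + 64 = 57$)
$\left(A - D\right) - \left(-3\right) 5 = \left(- \frac{618}{67} - 57\right) - \left(-3\right) 5 = \left(- \frac{618}{67} - 57\right) - -15 = - \frac{4437}{67} + 15 = - \frac{3432}{67}$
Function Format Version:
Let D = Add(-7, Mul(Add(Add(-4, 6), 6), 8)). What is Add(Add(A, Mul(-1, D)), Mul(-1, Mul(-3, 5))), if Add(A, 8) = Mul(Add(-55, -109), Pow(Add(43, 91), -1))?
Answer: Rational(-3432, 67) ≈ -51.224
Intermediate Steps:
A = Rational(-618, 67) (A = Add(-8, Mul(Add(-55, -109), Pow(Add(43, 91), -1))) = Add(-8, Mul(-164, Pow(134, -1))) = Add(-8, Mul(-164, Rational(1, 134))) = Add(-8, Rational(-82, 67)) = Rational(-618, 67) ≈ -9.2239)
D = 57 (D = Add(-7, Mul(Add(2, 6), 8)) = Add(-7, Mul(8, 8)) = Add(-7, 64) = 57)
Add(Add(A, Mul(-1, D)), Mul(-1, Mul(-3, 5))) = Add(Add(Rational(-618, 67), Mul(-1, 57)), Mul(-1, Mul(-3, 5))) = Add(Add(Rational(-618, 67), -57), Mul(-1, -15)) = Add(Rational(-4437, 67), 15) = Rational(-3432, 67)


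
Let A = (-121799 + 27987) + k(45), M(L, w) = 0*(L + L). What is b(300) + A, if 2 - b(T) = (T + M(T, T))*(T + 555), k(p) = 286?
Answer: -350024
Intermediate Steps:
M(L, w) = 0 (M(L, w) = 0*(2*L) = 0)
b(T) = 2 - T*(555 + T) (b(T) = 2 - (T + 0)*(T + 555) = 2 - T*(555 + T))
A = -93526 (A = (-121799 + 27987) + 286 = -93812 + 286 = -93526)
b(300) + A = (2 - 1*300² - 555*300) - 93526 = (2 - 1*90000 - 166500) - 93526 = (2 - 90000 - 166500) - 93526 = -256498 - 93526 = -350024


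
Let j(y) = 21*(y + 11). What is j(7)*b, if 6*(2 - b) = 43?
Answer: -1953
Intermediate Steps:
j(y) = 231 + 21*y (j(y) = 21*(11 + y) = 231 + 21*y)
b = -31/6 (b = 2 - ⅙*43 = 2 - 43/6 = -31/6 ≈ -5.1667)
j(7)*b = (231 + 21*7)*(-31/6) = (231 + 147)*(-31/6) = 378*(-31/6) = -1953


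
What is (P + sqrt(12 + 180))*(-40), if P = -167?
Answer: 6680 - 320*sqrt(3) ≈ 6125.7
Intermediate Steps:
(P + sqrt(12 + 180))*(-40) = (-167 + sqrt(12 + 180))*(-40) = (-167 + sqrt(192))*(-40) = (-167 + 8*sqrt(3))*(-40) = 6680 - 320*sqrt(3)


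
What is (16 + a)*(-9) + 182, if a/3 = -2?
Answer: 92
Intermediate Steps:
a = -6 (a = 3*(-2) = -6)
(16 + a)*(-9) + 182 = (16 - 6)*(-9) + 182 = 10*(-9) + 182 = -90 + 182 = 92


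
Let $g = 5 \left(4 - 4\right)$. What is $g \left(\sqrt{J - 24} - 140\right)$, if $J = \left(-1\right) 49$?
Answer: $0$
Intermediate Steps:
$J = -49$
$g = 0$ ($g = 5 \cdot 0 = 0$)
$g \left(\sqrt{J - 24} - 140\right) = 0 \left(\sqrt{-49 - 24} - 140\right) = 0 \left(\sqrt{-73} - 140\right) = 0 \left(i \sqrt{73} - 140\right) = 0 \left(-140 + i \sqrt{73}\right) = 0$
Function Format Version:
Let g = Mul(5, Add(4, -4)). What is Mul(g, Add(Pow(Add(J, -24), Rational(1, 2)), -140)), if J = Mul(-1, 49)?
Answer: 0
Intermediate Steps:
J = -49
g = 0 (g = Mul(5, 0) = 0)
Mul(g, Add(Pow(Add(J, -24), Rational(1, 2)), -140)) = Mul(0, Add(Pow(Add(-49, -24), Rational(1, 2)), -140)) = Mul(0, Add(Pow(-73, Rational(1, 2)), -140)) = Mul(0, Add(Mul(I, Pow(73, Rational(1, 2))), -140)) = Mul(0, Add(-140, Mul(I, Pow(73, Rational(1, 2))))) = 0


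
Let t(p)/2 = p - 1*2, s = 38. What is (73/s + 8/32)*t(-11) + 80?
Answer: 895/38 ≈ 23.553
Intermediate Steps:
t(p) = -4 + 2*p (t(p) = 2*(p - 1*2) = 2*(p - 2) = 2*(-2 + p) = -4 + 2*p)
(73/s + 8/32)*t(-11) + 80 = (73/38 + 8/32)*(-4 + 2*(-11)) + 80 = (73*(1/38) + 8*(1/32))*(-4 - 22) + 80 = (73/38 + ¼)*(-26) + 80 = (165/76)*(-26) + 80 = -2145/38 + 80 = 895/38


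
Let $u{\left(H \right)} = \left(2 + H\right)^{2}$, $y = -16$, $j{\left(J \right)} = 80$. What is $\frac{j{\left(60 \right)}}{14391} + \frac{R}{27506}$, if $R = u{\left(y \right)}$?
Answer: $\frac{2510558}{197919423} \approx 0.012685$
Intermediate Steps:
$R = 196$ ($R = \left(2 - 16\right)^{2} = \left(-14\right)^{2} = 196$)
$\frac{j{\left(60 \right)}}{14391} + \frac{R}{27506} = \frac{80}{14391} + \frac{196}{27506} = 80 \cdot \frac{1}{14391} + 196 \cdot \frac{1}{27506} = \frac{80}{14391} + \frac{98}{13753} = \frac{2510558}{197919423}$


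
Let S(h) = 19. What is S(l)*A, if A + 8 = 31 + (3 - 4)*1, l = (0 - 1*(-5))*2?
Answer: 418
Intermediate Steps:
l = 10 (l = (0 + 5)*2 = 5*2 = 10)
A = 22 (A = -8 + (31 + (3 - 4)*1) = -8 + (31 - 1*1) = -8 + (31 - 1) = -8 + 30 = 22)
S(l)*A = 19*22 = 418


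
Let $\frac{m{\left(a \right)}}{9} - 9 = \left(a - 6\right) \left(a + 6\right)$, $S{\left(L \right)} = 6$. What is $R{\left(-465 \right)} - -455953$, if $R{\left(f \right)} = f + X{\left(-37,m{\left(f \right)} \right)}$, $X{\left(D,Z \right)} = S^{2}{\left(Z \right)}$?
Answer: $455524$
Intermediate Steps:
$m{\left(a \right)} = 81 + 9 \left(-6 + a\right) \left(6 + a\right)$ ($m{\left(a \right)} = 81 + 9 \left(a - 6\right) \left(a + 6\right) = 81 + 9 \left(-6 + a\right) \left(6 + a\right)$)
$X{\left(D,Z \right)} = 36$ ($X{\left(D,Z \right)} = 6^{2} = 36$)
$R{\left(f \right)} = 36 + f$ ($R{\left(f \right)} = f + 36 = 36 + f$)
$R{\left(-465 \right)} - -455953 = \left(36 - 465\right) - -455953 = -429 + \left(-590204 + 1046157\right) = -429 + 455953 = 455524$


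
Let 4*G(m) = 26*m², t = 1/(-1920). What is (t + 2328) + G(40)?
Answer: 24437759/1920 ≈ 12728.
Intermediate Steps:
t = -1/1920 ≈ -0.00052083
G(m) = 13*m²/2 (G(m) = (26*m²)/4 = 13*m²/2)
(t + 2328) + G(40) = (-1/1920 + 2328) + (13/2)*40² = 4469759/1920 + (13/2)*1600 = 4469759/1920 + 10400 = 24437759/1920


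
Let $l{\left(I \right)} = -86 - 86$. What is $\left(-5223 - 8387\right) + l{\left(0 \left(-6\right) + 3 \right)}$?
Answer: $-13782$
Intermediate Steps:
$l{\left(I \right)} = -172$ ($l{\left(I \right)} = -86 - 86 = -172$)
$\left(-5223 - 8387\right) + l{\left(0 \left(-6\right) + 3 \right)} = \left(-5223 - 8387\right) - 172 = -13610 - 172 = -13782$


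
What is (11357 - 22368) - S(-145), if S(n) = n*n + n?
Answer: -31891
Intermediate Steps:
S(n) = n + n² (S(n) = n² + n = n + n²)
(11357 - 22368) - S(-145) = (11357 - 22368) - (-145)*(1 - 145) = -11011 - (-145)*(-144) = -11011 - 1*20880 = -11011 - 20880 = -31891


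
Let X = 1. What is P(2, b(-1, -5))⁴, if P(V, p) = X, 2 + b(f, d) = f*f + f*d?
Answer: 1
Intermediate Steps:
b(f, d) = -2 + f² + d*f (b(f, d) = -2 + (f*f + f*d) = -2 + (f² + d*f) = -2 + f² + d*f)
P(V, p) = 1
P(2, b(-1, -5))⁴ = 1⁴ = 1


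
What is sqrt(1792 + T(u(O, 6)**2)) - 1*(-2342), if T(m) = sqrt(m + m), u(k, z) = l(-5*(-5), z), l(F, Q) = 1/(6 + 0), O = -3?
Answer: 2342 + sqrt(64512 + 6*sqrt(2))/6 ≈ 2384.3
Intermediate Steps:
l(F, Q) = 1/6
u(k, z) = 1/6
T(m) = sqrt(2)*sqrt(m) (T(m) = sqrt(2*m) = sqrt(2)*sqrt(m))
sqrt(1792 + T(u(O, 6)**2)) - 1*(-2342) = sqrt(1792 + sqrt(2)*sqrt((1/6)**2)) - 1*(-2342) = sqrt(1792 + sqrt(2)*sqrt(1/36)) + 2342 = sqrt(1792 + sqrt(2)*(1/6)) + 2342 = sqrt(1792 + sqrt(2)/6) + 2342 = 2342 + sqrt(1792 + sqrt(2)/6)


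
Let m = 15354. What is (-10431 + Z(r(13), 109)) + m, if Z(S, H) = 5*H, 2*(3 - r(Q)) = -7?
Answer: 5468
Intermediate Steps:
r(Q) = 13/2 (r(Q) = 3 - ½*(-7) = 3 + 7/2 = 13/2)
(-10431 + Z(r(13), 109)) + m = (-10431 + 5*109) + 15354 = (-10431 + 545) + 15354 = -9886 + 15354 = 5468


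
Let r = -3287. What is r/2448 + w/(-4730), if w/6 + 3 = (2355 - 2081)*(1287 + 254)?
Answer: -3108638219/5789520 ≈ -536.94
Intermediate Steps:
w = 2533386 (w = -18 + 6*((2355 - 2081)*(1287 + 254)) = -18 + 6*(274*1541) = -18 + 6*422234 = -18 + 2533404 = 2533386)
r/2448 + w/(-4730) = -3287/2448 + 2533386/(-4730) = -3287*1/2448 + 2533386*(-1/4730) = -3287/2448 - 1266693/2365 = -3108638219/5789520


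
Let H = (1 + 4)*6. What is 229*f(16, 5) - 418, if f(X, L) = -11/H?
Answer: -15059/30 ≈ -501.97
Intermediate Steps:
H = 30 (H = 5*6 = 30)
f(X, L) = -11/30
229*f(16, 5) - 418 = 229*(-11/30) - 418 = -2519/30 - 418 = -15059/30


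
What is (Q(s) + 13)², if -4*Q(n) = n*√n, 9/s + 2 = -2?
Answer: 172327/1024 + 351*I/16 ≈ 168.29 + 21.938*I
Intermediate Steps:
s = -9/4 (s = 9/(-2 - 2) = 9/(-4) = 9*(-¼) = -9/4 ≈ -2.2500)
Q(n) = -n^(3/2)/4 (Q(n) = -n*√n/4 = -n^(3/2)/4)
(Q(s) + 13)² = (-(-27)*I/32 + 13)² = (27*I/32 + 13)² = (13 + 27*I/32)²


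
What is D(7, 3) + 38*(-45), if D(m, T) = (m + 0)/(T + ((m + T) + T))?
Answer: -27353/16 ≈ -1709.6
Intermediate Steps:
D(m, T) = m/(m + 3*T) (D(m, T) = m/(T + ((T + m) + T)) = m/(T + (m + 2*T)) = m/(m + 3*T))
D(7, 3) + 38*(-45) = 7/(7 + 3*3) + 38*(-45) = 7/(7 + 9) - 1710 = 7/16 - 1710 = -27353/16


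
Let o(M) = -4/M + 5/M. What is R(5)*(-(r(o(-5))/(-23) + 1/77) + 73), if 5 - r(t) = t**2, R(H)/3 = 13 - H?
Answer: 77785152/44275 ≈ 1756.9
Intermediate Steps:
R(H) = 39 - 3*H (R(H) = 3*(13 - H) = 39 - 3*H)
o(M) = 1/M
r(t) = 5 - t**2
R(5)*(-(r(o(-5))/(-23) + 1/77) + 73) = (39 - 3*5)*(-((5 - (1/(-5))**2)/(-23) + 1/77) + 73) = (39 - 15)*(-((5 - (-1/5)**2)*(-1/23) + 1*(1/77)) + 73) = 24*(-((5 - 1*1/25)*(-1/23) + 1/77) + 73) = 24*(-((5 - 1/25)*(-1/23) + 1/77) + 73) = 24*(-((124/25)*(-1/23) + 1/77) + 73) = 24*(-(-124/575 + 1/77) + 73) = 24*(-1*(-8973/44275) + 73) = 24*(8973/44275 + 73) = 24*(3241048/44275) = 77785152/44275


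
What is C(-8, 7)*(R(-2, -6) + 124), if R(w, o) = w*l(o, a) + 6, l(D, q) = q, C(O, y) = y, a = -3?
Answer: 952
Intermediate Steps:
R(w, o) = 6 - 3*w (R(w, o) = w*(-3) + 6 = -3*w + 6 = 6 - 3*w)
C(-8, 7)*(R(-2, -6) + 124) = 7*((6 - 3*(-2)) + 124) = 7*((6 + 6) + 124) = 7*(12 + 124) = 7*136 = 952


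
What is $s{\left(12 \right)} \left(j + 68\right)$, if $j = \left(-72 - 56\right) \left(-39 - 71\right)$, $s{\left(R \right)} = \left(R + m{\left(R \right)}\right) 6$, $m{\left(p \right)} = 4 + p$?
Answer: $2376864$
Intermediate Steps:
$s{\left(R \right)} = 24 + 12 R$ ($s{\left(R \right)} = \left(R + \left(4 + R\right)\right) 6 = \left(4 + 2 R\right) 6 = 24 + 12 R$)
$j = 14080$ ($j = \left(-128\right) \left(-110\right) = 14080$)
$s{\left(12 \right)} \left(j + 68\right) = \left(24 + 12 \cdot 12\right) \left(14080 + 68\right) = \left(24 + 144\right) 14148 = 168 \cdot 14148 = 2376864$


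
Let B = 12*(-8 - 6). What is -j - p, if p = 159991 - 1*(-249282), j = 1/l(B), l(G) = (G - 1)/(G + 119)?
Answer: -69167186/169 ≈ -4.0927e+5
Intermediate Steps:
B = -168 (B = 12*(-14) = -168)
l(G) = (-1 + G)/(119 + G)
j = 49/169 (j = 1/((-1 - 168)/(119 - 168)) = 1/(-169/(-49)) = 1/(-1/49*(-169)) = 1/(169/49) = 49/169 ≈ 0.28994)
p = 409273 (p = 159991 + 249282 = 409273)
-j - p = -1*49/169 - 1*409273 = -49/169 - 409273 = -69167186/169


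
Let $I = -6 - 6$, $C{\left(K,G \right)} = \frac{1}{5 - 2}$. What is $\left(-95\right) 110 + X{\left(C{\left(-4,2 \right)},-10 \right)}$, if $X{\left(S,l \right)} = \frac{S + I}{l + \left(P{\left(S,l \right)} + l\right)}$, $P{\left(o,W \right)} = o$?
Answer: $- \frac{616515}{59} \approx -10449.0$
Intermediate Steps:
$C{\left(K,G \right)} = \frac{1}{3}$
$I = -12$ ($I = -6 - 6 = -12$)
$X{\left(S,l \right)} = \frac{-12 + S}{S + 2 l}$ ($X{\left(S,l \right)} = \frac{S - 12}{l + \left(S + l\right)} = \frac{-12 + S}{S + 2 l}$)
$\left(-95\right) 110 + X{\left(C{\left(-4,2 \right)},-10 \right)} = \left(-95\right) 110 + \frac{-12 + \frac{1}{3}}{\frac{1}{3} + 2 \left(-10\right)} = -10450 + \frac{1}{\frac{1}{3} - 20} \left(- \frac{35}{3}\right) = -10450 + \frac{1}{- \frac{59}{3}} \left(- \frac{35}{3}\right) = -10450 - - \frac{35}{59} = -10450 + \frac{35}{59} = - \frac{616515}{59}$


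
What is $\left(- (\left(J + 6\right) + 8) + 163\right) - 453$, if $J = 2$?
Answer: $-306$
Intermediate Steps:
$\left(- (\left(J + 6\right) + 8) + 163\right) - 453 = \left(- (\left(2 + 6\right) + 8) + 163\right) - 453 = \left(- (8 + 8) + 163\right) - 453 = \left(\left(-1\right) 16 + 163\right) - 453 = \left(-16 + 163\right) - 453 = 147 - 453 = -306$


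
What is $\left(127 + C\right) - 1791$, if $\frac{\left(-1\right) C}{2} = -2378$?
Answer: $3092$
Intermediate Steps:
$C = 4756$ ($C = \left(-2\right) \left(-2378\right) = 4756$)
$\left(127 + C\right) - 1791 = \left(127 + 4756\right) - 1791 = 4883 - 1791 = 3092$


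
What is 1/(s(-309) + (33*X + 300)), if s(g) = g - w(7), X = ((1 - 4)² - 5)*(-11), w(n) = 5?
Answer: -1/1466 ≈ -0.00068213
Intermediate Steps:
X = -44 (X = ((-3)² - 5)*(-11) = (9 - 5)*(-11) = 4*(-11) = -44)
s(g) = -5 + g (s(g) = g - 1*5 = g - 5 = -5 + g)
1/(s(-309) + (33*X + 300)) = 1/((-5 - 309) + (33*(-44) + 300)) = 1/(-314 + (-1452 + 300)) = 1/(-314 - 1152) = 1/(-1466) = -1/1466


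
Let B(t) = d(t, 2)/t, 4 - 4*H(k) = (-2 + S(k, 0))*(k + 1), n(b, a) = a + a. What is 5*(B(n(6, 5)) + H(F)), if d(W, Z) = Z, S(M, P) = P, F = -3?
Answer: 1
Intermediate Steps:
n(b, a) = 2*a
H(k) = 3/2 + k/2 (H(k) = 1 - (-2 + 0)*(k + 1)/4 = 1 - (-1)*(1 + k)/2 = 1 - (-2 - 2*k)/4 = 1 + (1/2 + k/2) = 3/2 + k/2)
B(t) = 2/t
5*(B(n(6, 5)) + H(F)) = 5*(2/((2*5)) + (3/2 + (1/2)*(-3))) = 5*(2/10 + (3/2 - 3/2)) = 5*(2*(1/10) + 0) = 5*(1/5 + 0) = 5*(1/5) = 1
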